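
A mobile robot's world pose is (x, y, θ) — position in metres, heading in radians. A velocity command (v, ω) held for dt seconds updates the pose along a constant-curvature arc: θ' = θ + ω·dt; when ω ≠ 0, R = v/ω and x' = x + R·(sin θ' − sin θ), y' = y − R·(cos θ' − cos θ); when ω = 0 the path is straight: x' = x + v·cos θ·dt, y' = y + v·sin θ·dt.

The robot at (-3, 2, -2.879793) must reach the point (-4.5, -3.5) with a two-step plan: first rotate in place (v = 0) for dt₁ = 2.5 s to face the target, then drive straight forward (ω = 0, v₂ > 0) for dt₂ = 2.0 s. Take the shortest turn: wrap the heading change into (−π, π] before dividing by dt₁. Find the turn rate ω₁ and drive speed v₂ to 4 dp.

heading to target = atan2(-3.5−2, -4.5−-3) = -1.8370
Δθ = wrap(-1.8370 − -2.8798) = 1.0427; ω₁ = Δθ/dt₁ = 0.4171
distance = √((-4.5−-3)² + (-3.5−2)²) = 5.7009; v₂ = distance/dt₂ = 2.8504

ω₁ = 0.4171, v₂ = 2.8504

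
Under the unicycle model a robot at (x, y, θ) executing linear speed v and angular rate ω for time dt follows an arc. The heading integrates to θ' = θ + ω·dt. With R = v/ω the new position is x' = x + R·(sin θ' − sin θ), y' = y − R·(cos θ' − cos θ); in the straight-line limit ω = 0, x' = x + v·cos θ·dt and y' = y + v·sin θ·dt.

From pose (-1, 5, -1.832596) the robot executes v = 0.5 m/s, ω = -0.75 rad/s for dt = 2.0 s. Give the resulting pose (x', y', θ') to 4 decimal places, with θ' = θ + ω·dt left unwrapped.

(-1.7705, 4.5180, -3.3326)

θ' = -1.8326 + -0.75·2.0 = -3.3326
R = v/ω = 0.5/-0.75 = -0.6667
x' = -1 + -0.6667·(sin -3.3326 − sin -1.8326) = -1.7705
y' = 5 − -0.6667·(cos -3.3326 − cos -1.8326) = 4.5180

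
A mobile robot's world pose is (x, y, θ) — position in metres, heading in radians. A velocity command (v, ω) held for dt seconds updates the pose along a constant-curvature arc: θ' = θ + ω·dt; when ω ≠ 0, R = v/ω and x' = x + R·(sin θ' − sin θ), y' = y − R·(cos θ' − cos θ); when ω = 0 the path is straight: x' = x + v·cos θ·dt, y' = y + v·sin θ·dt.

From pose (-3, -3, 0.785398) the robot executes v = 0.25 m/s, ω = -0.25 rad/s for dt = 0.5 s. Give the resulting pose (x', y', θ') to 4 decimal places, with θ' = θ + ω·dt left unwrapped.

θ' = 0.7854 + -0.25·0.5 = 0.6604
R = v/ω = 0.25/-0.25 = -1.0000
x' = -3 + -1.0000·(sin 0.6604 − sin 0.7854) = -2.9063
y' = -3 − -1.0000·(cos 0.6604 − cos 0.7854) = -2.9174

(-2.9063, -2.9174, 0.6604)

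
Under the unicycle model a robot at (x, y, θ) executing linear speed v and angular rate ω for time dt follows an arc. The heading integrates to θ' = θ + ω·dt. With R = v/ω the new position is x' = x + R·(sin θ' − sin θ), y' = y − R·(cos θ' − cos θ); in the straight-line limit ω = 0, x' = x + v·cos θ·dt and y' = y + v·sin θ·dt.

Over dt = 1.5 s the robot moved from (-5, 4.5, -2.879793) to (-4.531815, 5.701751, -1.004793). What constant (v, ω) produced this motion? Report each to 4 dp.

v = -1.0000, ω = 1.2500

Δθ = -1.004793 − -2.879793 = 1.875000
ω = Δθ/dt = 1.875000/1.5 = 1.2500
R = −Δy/(cos θ' − cos θ) = -0.8000
v = R·ω = -0.8000·1.2500 = -1.0000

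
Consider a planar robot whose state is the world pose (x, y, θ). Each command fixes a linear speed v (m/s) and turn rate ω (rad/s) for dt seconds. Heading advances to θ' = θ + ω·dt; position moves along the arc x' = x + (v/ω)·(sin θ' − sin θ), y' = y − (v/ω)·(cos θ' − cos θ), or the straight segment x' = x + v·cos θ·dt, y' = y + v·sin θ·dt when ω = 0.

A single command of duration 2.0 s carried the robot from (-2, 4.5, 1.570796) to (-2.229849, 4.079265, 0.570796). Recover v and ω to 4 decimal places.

Δθ = 0.570796 − 1.570796 = -1.000000
ω = Δθ/dt = -1.000000/2.0 = -0.5000
R = −Δy/(cos θ' − cos θ) = 0.5000
v = R·ω = 0.5000·-0.5000 = -0.2500

v = -0.2500, ω = -0.5000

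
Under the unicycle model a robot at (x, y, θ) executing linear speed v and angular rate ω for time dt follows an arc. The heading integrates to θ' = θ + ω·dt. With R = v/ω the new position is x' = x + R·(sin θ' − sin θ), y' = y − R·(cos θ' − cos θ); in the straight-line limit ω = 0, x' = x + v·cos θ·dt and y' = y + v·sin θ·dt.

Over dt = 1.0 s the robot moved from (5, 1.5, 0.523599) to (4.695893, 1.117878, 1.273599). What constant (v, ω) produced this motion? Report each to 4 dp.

Δθ = 1.273599 − 0.523599 = 0.750000
ω = Δθ/dt = 0.750000/1.0 = 0.7500
R = −Δy/(cos θ' − cos θ) = -0.6667
v = R·ω = -0.6667·0.7500 = -0.5000

v = -0.5000, ω = 0.7500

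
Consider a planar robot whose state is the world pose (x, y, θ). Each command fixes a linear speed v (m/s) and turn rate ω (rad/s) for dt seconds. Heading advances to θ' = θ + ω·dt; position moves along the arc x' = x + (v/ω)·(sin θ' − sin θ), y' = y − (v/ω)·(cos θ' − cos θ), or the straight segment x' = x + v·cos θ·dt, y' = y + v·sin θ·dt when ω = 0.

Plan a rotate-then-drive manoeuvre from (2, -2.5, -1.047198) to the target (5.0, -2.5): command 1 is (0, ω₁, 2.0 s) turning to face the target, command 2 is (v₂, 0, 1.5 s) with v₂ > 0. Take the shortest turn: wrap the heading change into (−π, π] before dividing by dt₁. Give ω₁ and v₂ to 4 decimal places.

ω₁ = 0.5236, v₂ = 2.0000

heading to target = atan2(-2.5−-2.5, 5−2) = 0.0000
Δθ = wrap(0.0000 − -1.0472) = 1.0472; ω₁ = Δθ/dt₁ = 0.5236
distance = √((5−2)² + (-2.5−-2.5)²) = 3.0000; v₂ = distance/dt₂ = 2.0000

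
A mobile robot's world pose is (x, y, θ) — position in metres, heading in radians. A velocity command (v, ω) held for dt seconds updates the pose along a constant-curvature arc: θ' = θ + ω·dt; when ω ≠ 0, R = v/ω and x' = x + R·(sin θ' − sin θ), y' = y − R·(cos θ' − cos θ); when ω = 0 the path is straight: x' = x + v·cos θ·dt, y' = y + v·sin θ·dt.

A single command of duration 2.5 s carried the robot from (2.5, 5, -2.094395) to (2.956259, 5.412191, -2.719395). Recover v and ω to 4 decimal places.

Δθ = -2.719395 − -2.094395 = -0.625000
ω = Δθ/dt = -0.625000/2.5 = -0.2500
R = Δx/(sin θ' − sin θ) = 1.0000
v = R·ω = 1.0000·-0.2500 = -0.2500

v = -0.2500, ω = -0.2500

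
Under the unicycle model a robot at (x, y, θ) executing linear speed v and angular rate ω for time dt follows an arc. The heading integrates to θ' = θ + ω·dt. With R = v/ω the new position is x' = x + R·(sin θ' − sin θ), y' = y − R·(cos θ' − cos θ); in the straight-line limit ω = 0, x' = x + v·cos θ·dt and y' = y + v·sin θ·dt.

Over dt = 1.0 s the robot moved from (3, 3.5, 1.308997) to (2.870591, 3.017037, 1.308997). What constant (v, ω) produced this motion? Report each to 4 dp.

Δθ = 1.308997 − 1.308997 = 0.000000
ω = Δθ/dt = 0.000000/1.0 = 0.0000
ω = 0 → v = (Δx·cos θ + Δy·sin θ)/dt = -0.5000

v = -0.5000, ω = 0.0000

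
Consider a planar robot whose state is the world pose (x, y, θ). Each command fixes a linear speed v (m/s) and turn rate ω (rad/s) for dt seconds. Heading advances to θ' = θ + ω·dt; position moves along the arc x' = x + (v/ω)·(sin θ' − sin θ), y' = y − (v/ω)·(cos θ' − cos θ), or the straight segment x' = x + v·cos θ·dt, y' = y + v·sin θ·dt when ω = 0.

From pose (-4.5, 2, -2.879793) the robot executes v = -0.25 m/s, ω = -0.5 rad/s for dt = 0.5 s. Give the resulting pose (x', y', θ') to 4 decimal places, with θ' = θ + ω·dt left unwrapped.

θ' = -2.8798 + -0.5·0.5 = -3.1298
R = v/ω = -0.25/-0.5 = 0.5000
x' = -4.5 + 0.5000·(sin -3.1298 − sin -2.8798) = -4.3765
y' = 2 − 0.5000·(cos -3.1298 − cos -2.8798) = 2.0170

(-4.3765, 2.0170, -3.1298)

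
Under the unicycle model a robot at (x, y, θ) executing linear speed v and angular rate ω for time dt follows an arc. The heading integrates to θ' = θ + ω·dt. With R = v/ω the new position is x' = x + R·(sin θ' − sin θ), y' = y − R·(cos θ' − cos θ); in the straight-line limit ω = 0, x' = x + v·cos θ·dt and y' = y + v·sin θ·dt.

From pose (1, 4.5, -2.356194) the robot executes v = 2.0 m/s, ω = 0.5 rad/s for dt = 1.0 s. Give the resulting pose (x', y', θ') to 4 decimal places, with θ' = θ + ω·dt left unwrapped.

θ' = -2.3562 + 0.5·1.0 = -1.8562
R = v/ω = 2.0/0.5 = 4.0000
x' = 1 + 4.0000·(sin -1.8562 − sin -2.3562) = -0.0098
y' = 4.5 − 4.0000·(cos -1.8562 − cos -2.3562) = 2.7977

(-0.0098, 2.7977, -1.8562)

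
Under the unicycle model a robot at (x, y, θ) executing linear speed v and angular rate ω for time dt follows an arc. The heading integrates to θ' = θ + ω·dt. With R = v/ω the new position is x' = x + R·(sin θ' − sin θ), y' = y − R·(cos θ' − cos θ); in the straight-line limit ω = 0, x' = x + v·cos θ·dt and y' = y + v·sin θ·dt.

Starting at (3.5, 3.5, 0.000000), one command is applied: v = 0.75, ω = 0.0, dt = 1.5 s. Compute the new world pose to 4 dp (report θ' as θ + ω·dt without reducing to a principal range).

θ' = 0.0000 + 0.0·1.5 = 0.0000
ω = 0 → straight: x' = 3.5 + 0.75·cos(0.0000)·1.5 = 4.6250
y' = 3.5 + 0.75·sin(0.0000)·1.5 = 3.5000

(4.6250, 3.5000, 0.0000)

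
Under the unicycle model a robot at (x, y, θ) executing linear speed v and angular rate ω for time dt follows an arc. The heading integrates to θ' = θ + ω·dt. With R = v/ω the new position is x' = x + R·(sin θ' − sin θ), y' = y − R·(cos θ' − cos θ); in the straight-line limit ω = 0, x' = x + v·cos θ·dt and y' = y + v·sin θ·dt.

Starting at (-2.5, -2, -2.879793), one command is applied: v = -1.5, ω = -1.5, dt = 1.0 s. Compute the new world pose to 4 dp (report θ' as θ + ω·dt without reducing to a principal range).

(-1.2960, -2.6394, -4.3798)

θ' = -2.8798 + -1.5·1.0 = -4.3798
R = v/ω = -1.5/-1.5 = 1.0000
x' = -2.5 + 1.0000·(sin -4.3798 − sin -2.8798) = -1.2960
y' = -2 − 1.0000·(cos -4.3798 − cos -2.8798) = -2.6394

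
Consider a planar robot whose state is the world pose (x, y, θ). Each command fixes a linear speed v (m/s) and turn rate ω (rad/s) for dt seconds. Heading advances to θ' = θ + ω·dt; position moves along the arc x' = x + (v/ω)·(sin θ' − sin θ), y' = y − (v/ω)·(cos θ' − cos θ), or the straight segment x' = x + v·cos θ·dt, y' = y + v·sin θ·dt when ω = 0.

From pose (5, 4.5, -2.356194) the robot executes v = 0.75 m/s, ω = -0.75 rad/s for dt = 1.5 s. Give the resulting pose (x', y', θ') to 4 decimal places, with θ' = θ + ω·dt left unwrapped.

θ' = -2.3562 + -0.75·1.5 = -3.4812
R = v/ω = 0.75/-0.75 = -1.0000
x' = 5 + -1.0000·(sin -3.4812 − sin -2.3562) = 3.9598
y' = 4.5 − -1.0000·(cos -3.4812 − cos -2.3562) = 4.2642

(3.9598, 4.2642, -3.4812)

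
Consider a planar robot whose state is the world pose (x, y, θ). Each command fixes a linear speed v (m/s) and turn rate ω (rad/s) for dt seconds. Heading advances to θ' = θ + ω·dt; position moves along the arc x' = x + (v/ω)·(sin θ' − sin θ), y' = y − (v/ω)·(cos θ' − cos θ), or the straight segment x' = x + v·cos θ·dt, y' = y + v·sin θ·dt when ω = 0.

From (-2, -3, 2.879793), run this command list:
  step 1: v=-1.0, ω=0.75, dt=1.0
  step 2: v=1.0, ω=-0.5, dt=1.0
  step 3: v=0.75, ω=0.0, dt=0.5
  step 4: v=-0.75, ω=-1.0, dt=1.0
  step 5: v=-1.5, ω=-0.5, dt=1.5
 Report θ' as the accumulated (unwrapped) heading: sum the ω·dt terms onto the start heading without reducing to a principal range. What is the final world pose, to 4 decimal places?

(-1.3371, -5.6315, 1.3798)

step 1: θ'=3.6298 (R=-1.3333) → pose (-1.0295, -2.8897, 3.6298)
step 2: θ'=3.1298 (R=-2.0000) → pose (-1.9912, -3.1232, 3.1298)
step 3: θ'=3.1298 (straight) → pose (-2.3662, -3.1187, 3.1298)
step 4: θ'=2.1298 (R=0.7500) → pose (-1.7392, -3.4709, 2.1298)
step 5: θ'=1.3798 (R=3.0000) → pose (-1.3371, -5.6315, 1.3798)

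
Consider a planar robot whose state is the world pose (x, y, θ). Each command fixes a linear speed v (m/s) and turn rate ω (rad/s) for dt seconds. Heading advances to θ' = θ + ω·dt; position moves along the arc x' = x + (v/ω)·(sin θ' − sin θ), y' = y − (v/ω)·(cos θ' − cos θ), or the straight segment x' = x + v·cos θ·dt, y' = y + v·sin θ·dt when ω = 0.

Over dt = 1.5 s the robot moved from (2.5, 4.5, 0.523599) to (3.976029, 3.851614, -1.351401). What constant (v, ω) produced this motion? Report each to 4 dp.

Δθ = -1.351401 − 0.523599 = -1.875000
ω = Δθ/dt = -1.875000/1.5 = -1.2500
R = Δx/(sin θ' − sin θ) = -1.0000
v = R·ω = -1.0000·-1.2500 = 1.2500

v = 1.2500, ω = -1.2500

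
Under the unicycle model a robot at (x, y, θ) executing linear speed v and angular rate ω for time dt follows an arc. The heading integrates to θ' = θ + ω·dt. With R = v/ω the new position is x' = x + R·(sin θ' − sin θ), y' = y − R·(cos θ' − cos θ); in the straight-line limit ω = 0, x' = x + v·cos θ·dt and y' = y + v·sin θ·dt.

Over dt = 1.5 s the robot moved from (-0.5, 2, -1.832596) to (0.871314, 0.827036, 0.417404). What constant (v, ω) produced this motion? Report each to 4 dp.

v = 1.5000, ω = 1.5000

Δθ = 0.417404 − -1.832596 = 2.250000
ω = Δθ/dt = 2.250000/1.5 = 1.5000
R = Δx/(sin θ' − sin θ) = 1.0000
v = R·ω = 1.0000·1.5000 = 1.5000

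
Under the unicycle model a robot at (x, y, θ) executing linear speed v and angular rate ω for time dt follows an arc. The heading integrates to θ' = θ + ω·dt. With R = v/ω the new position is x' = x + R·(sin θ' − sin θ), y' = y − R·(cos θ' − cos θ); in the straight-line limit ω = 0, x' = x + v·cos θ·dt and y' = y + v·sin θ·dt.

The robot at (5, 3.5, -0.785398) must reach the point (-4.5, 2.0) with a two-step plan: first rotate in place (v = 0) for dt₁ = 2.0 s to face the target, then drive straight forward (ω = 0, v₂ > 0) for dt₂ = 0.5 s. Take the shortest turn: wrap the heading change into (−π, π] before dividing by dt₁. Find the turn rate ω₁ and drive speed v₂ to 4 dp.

heading to target = atan2(2−3.5, -4.5−5) = -2.9850
Δθ = wrap(-2.9850 − -0.7854) = -2.1996; ω₁ = Δθ/dt₁ = -1.0998
distance = √((-4.5−5)² + (2−3.5)²) = 9.6177; v₂ = distance/dt₂ = 19.2354

ω₁ = -1.0998, v₂ = 19.2354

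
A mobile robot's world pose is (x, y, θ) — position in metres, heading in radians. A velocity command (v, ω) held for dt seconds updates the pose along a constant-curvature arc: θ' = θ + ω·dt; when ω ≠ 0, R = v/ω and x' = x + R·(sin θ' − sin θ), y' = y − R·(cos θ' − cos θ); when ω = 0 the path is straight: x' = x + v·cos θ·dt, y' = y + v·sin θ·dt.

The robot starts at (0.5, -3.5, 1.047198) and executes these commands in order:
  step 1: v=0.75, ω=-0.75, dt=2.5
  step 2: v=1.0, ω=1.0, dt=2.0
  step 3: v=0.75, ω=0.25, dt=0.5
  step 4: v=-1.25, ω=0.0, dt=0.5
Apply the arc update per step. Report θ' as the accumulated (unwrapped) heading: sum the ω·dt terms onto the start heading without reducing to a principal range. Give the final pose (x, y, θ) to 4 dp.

(3.7152, -3.2831, 1.2972)

step 1: θ'=-0.8278 (R=-1.0000) → pose (2.1025, -3.3235, -0.8278)
step 2: θ'=1.1722 (R=1.0000) → pose (3.7605, -3.0351, 1.1722)
step 3: θ'=1.2972 (R=3.0000) → pose (3.8841, -2.6813, 1.2972)
step 4: θ'=1.2972 (straight) → pose (3.7152, -3.2831, 1.2972)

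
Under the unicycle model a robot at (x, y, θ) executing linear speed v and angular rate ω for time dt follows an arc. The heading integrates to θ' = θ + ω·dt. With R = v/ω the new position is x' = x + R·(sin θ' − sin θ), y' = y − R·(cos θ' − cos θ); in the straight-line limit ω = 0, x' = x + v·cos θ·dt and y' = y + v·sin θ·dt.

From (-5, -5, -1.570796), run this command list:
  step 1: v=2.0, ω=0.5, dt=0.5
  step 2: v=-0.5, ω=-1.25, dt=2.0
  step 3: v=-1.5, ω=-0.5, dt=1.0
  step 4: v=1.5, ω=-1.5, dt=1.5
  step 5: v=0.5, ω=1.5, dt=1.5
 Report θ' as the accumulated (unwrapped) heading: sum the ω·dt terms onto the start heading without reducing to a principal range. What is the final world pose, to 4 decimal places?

step 1: θ'=-1.3208 (R=4.0000) → pose (-4.8756, -5.9896, -1.3208)
step 2: θ'=-3.8208 (R=0.4000) → pose (-4.2368, -5.5794, -3.8208)
step 3: θ'=-4.3208 (R=3.0000) → pose (-3.3484, -6.7687, -4.3208)
step 4: θ'=-6.5708 (R=-1.0000) → pose (-2.1405, -5.4281, -6.5708)
step 5: θ'=-4.3208 (R=0.3333) → pose (-1.7378, -4.9812, -4.3208)

(-1.7378, -4.9812, -4.3208)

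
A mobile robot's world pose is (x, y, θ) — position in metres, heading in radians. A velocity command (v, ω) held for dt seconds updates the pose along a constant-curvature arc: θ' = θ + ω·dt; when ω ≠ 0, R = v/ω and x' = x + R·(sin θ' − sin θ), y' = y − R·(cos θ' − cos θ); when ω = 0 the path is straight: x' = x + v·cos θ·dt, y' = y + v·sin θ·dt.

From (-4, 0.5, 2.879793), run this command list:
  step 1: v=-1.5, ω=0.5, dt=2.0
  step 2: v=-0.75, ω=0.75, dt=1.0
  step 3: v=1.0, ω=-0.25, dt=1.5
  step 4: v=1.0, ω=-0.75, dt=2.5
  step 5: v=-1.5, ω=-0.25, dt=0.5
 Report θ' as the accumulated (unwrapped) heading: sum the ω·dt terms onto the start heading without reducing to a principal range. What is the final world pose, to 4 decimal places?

(-2.8864, -0.5272, 2.2548)

step 1: θ'=3.8798 (R=-3.0000) → pose (-1.2047, 1.1787, 3.8798)
step 2: θ'=4.6298 (R=-1.0000) → pose (-0.8810, 1.8359, 4.6298)
step 3: θ'=4.2548 (R=-4.0000) → pose (-1.2789, 0.3988, 4.2548)
step 4: θ'=2.3798 (R=-1.3333) → pose (-3.3954, 0.0230, 2.3798)
step 5: θ'=2.2548 (R=6.0000) → pose (-2.8864, -0.5272, 2.2548)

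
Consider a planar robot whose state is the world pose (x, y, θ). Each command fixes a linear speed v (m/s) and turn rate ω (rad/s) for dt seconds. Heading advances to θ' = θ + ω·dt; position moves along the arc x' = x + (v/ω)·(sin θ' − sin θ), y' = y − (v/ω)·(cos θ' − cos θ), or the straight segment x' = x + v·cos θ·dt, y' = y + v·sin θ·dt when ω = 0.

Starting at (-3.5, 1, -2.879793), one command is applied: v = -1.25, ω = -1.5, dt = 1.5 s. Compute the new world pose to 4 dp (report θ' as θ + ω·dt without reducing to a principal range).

θ' = -2.8798 + -1.5·1.5 = -5.1298
R = v/ω = -1.25/-1.5 = 0.8333
x' = -3.5 + 0.8333·(sin -5.1298 − sin -2.8798) = -2.5225
y' = 1 − 0.8333·(cos -5.1298 − cos -2.8798) = -0.1428

(-2.5225, -0.1428, -5.1298)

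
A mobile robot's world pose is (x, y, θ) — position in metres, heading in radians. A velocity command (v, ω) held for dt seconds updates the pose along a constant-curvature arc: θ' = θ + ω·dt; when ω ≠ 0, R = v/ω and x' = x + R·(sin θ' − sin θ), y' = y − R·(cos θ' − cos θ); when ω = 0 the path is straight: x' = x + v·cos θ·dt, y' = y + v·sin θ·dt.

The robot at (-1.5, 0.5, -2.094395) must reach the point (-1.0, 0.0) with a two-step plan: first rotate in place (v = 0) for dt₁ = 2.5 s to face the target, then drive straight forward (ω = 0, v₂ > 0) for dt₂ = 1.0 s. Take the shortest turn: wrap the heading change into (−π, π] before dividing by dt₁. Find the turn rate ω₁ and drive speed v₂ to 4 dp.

heading to target = atan2(0−0.5, -1−-1.5) = -0.7854
Δθ = wrap(-0.7854 − -2.0944) = 1.3090; ω₁ = Δθ/dt₁ = 0.5236
distance = √((-1−-1.5)² + (0−0.5)²) = 0.7071; v₂ = distance/dt₂ = 0.7071

ω₁ = 0.5236, v₂ = 0.7071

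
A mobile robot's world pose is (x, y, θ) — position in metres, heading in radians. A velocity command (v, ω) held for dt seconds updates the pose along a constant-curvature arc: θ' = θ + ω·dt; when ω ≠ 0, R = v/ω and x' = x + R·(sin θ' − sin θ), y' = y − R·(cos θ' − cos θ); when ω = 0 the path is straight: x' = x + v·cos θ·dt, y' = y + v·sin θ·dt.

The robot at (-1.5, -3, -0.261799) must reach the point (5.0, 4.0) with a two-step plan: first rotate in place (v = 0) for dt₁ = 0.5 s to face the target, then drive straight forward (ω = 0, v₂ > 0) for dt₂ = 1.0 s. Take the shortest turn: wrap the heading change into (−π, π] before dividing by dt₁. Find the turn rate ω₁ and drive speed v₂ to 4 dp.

ω₁ = 2.1684, v₂ = 9.5525

heading to target = atan2(4−-3, 5−-1.5) = 0.8224
Δθ = wrap(0.8224 − -0.2618) = 1.0842; ω₁ = Δθ/dt₁ = 2.1684
distance = √((5−-1.5)² + (4−-3)²) = 9.5525; v₂ = distance/dt₂ = 9.5525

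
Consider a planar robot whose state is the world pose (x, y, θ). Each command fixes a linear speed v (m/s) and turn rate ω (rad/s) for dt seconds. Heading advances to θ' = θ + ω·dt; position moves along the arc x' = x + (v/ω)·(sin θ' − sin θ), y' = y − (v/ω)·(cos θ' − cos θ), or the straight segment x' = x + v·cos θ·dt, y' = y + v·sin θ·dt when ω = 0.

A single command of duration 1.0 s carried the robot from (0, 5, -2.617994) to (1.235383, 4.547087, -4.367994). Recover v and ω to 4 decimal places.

Δθ = -4.367994 − -2.617994 = -1.750000
ω = Δθ/dt = -1.750000/1.0 = -1.7500
R = Δx/(sin θ' − sin θ) = 0.8571
v = R·ω = 0.8571·-1.7500 = -1.5000

v = -1.5000, ω = -1.7500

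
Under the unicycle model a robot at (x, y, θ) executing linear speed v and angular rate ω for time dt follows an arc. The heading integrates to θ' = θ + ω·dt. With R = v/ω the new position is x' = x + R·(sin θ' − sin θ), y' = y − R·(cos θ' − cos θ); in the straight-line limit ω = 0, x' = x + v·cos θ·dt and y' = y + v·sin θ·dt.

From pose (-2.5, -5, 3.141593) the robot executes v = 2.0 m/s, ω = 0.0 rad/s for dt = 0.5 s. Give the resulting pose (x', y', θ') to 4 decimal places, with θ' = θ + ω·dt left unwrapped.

θ' = 3.1416 + 0.0·0.5 = 3.1416
ω = 0 → straight: x' = -2.5 + 2.0·cos(3.1416)·0.5 = -3.5000
y' = -5 + 2.0·sin(3.1416)·0.5 = -5.0000

(-3.5000, -5.0000, 3.1416)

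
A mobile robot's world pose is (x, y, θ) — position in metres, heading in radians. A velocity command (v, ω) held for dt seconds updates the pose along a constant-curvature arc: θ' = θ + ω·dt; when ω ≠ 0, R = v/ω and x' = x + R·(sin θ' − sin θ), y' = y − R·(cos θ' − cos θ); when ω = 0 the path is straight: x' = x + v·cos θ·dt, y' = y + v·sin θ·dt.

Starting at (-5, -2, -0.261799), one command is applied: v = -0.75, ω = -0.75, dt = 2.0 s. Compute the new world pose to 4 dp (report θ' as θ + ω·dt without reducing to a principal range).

(-5.7230, -0.8442, -1.7618)

θ' = -0.2618 + -0.75·2.0 = -1.7618
R = v/ω = -0.75/-0.75 = 1.0000
x' = -5 + 1.0000·(sin -1.7618 − sin -0.2618) = -5.7230
y' = -2 − 1.0000·(cos -1.7618 − cos -0.2618) = -0.8442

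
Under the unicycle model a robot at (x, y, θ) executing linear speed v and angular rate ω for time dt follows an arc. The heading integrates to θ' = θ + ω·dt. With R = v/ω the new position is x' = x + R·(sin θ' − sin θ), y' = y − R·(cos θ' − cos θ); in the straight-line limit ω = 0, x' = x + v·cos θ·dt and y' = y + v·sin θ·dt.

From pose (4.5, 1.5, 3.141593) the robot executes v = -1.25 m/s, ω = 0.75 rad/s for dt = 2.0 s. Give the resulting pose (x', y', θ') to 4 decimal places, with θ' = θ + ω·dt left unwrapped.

(6.1625, 3.0488, 4.6416)

θ' = 3.1416 + 0.75·2.0 = 4.6416
R = v/ω = -1.25/0.75 = -1.6667
x' = 4.5 + -1.6667·(sin 4.6416 − sin 3.1416) = 6.1625
y' = 1.5 − -1.6667·(cos 4.6416 − cos 3.1416) = 3.0488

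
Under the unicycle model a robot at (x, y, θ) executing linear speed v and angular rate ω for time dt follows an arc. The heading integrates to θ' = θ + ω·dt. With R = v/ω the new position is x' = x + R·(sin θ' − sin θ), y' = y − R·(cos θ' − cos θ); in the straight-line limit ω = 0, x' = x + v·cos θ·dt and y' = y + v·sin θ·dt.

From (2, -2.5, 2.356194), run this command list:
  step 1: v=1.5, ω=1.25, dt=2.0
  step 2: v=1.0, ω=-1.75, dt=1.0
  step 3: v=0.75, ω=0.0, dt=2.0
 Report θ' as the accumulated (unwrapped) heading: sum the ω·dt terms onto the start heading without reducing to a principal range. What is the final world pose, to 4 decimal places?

step 1: θ'=4.8562 (R=1.2000) → pose (-0.0361, -3.5205, 4.8562)
step 2: θ'=3.1062 (R=-0.5714) → pose (-0.6219, -4.1735, 3.1062)
step 3: θ'=3.1062 (straight) → pose (-2.1210, -4.1204, 3.1062)

(-2.1210, -4.1204, 3.1062)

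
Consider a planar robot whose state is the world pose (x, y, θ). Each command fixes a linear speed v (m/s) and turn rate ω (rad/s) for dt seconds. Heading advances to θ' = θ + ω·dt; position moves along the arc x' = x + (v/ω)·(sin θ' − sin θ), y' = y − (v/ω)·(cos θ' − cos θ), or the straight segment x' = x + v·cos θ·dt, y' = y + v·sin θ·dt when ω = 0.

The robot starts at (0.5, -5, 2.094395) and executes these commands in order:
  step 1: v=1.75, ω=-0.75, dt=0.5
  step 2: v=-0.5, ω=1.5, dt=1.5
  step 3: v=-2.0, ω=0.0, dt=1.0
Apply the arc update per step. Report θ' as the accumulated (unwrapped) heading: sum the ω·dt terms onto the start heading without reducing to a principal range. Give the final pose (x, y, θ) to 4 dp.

(2.1412, -2.8820, 3.9694)

step 1: θ'=1.7194 (R=-2.3333) → pose (0.2131, -4.1788, 1.7194)
step 2: θ'=3.9694 (R=-0.3333) → pose (0.7882, -4.3549, 3.9694)
step 3: θ'=3.9694 (straight) → pose (2.1412, -2.8820, 3.9694)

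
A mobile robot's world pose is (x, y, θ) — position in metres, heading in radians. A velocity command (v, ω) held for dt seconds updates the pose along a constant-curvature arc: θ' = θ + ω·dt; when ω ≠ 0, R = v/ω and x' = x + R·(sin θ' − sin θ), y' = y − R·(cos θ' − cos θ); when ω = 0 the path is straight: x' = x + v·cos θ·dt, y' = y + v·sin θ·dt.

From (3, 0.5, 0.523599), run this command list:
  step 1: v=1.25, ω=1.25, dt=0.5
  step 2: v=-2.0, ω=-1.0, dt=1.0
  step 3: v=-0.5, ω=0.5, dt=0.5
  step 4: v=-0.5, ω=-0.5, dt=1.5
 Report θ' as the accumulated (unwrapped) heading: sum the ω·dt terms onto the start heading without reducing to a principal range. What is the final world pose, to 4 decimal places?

(0.9115, -0.2868, -0.3514)

step 1: θ'=1.1486 (R=1.0000) → pose (3.4122, 0.9563, 1.1486)
step 2: θ'=0.1486 (R=2.0000) → pose (1.8839, -0.2022, 0.1486)
step 3: θ'=0.3986 (R=-1.0000) → pose (1.6438, -0.2695, 0.3986)
step 4: θ'=-0.3514 (R=1.0000) → pose (0.9115, -0.2868, -0.3514)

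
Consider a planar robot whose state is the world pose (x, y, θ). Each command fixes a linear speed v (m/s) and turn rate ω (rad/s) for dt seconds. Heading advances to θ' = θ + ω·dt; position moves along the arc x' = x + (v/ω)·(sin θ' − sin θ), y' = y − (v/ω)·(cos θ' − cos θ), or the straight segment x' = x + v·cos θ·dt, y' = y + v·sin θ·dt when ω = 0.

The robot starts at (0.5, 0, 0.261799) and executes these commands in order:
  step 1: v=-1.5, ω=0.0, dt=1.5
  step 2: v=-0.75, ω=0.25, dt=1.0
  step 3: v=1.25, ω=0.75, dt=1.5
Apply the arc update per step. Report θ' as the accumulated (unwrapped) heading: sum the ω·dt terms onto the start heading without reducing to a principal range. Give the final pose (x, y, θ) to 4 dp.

(-1.5193, 0.6985, 1.6368)

step 1: θ'=0.2618 (straight) → pose (-1.6733, -0.5823, 0.2618)
step 2: θ'=0.5118 (R=-3.0000) → pose (-2.3661, -0.8645, 0.5118)
step 3: θ'=1.6368 (R=1.6667) → pose (-1.5193, 0.6985, 1.6368)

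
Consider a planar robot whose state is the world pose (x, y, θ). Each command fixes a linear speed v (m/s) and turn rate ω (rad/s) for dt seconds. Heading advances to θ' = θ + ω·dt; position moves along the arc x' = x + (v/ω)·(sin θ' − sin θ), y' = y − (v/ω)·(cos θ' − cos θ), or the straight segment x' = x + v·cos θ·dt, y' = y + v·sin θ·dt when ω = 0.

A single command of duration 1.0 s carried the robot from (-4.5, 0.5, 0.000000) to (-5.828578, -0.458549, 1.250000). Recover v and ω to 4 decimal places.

v = -1.7500, ω = 1.2500

Δθ = 1.250000 − 0.000000 = 1.250000
ω = Δθ/dt = 1.250000/1.0 = 1.2500
R = Δx/(sin θ' − sin θ) = -1.4000
v = R·ω = -1.4000·1.2500 = -1.7500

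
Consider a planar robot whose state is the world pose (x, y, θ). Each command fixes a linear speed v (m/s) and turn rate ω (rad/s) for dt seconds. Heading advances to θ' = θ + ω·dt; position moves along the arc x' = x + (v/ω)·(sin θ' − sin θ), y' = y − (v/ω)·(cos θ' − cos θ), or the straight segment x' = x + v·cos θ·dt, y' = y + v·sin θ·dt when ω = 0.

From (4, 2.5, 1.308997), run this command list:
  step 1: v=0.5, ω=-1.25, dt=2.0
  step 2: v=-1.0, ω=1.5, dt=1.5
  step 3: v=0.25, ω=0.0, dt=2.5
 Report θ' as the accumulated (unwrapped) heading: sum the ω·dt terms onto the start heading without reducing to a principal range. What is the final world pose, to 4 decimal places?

step 1: θ'=-1.1910 (R=-0.4000) → pose (4.7579, 2.5448, -1.1910)
step 2: θ'=1.0590 (R=-0.6667) → pose (3.5575, 2.6241, 1.0590)
step 3: θ'=1.0590 (straight) → pose (3.8636, 3.1690, 1.0590)

(3.8636, 3.1690, 1.0590)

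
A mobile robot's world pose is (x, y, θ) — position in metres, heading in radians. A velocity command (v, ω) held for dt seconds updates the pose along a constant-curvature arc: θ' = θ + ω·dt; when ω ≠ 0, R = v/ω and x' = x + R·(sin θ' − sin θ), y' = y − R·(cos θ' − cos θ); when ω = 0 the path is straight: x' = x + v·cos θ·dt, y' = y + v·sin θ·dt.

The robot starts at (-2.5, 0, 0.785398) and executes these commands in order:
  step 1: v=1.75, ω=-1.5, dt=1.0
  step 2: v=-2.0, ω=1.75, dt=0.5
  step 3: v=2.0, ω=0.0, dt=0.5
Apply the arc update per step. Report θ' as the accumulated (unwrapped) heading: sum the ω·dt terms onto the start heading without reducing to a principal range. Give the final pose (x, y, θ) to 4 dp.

step 1: θ'=-0.7146 (R=-1.1667) → pose (-0.9105, 0.0563, -0.7146)
step 2: θ'=0.1604 (R=-1.1429) → pose (-1.8420, 0.3212, 0.1604)
step 3: θ'=0.1604 (straight) → pose (-0.8548, 0.4809, 0.1604)

(-0.8548, 0.4809, 0.1604)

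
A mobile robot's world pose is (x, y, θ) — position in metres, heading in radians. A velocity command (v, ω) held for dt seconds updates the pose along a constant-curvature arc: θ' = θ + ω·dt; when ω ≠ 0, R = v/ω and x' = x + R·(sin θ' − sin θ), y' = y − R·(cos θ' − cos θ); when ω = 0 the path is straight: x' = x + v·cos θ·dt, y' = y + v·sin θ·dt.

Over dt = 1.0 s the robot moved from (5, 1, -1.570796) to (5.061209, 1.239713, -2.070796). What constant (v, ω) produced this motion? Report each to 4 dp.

Δθ = -2.070796 − -1.570796 = -0.500000
ω = Δθ/dt = -0.500000/1.0 = -0.5000
R = −Δy/(cos θ' − cos θ) = 0.5000
v = R·ω = 0.5000·-0.5000 = -0.2500

v = -0.2500, ω = -0.5000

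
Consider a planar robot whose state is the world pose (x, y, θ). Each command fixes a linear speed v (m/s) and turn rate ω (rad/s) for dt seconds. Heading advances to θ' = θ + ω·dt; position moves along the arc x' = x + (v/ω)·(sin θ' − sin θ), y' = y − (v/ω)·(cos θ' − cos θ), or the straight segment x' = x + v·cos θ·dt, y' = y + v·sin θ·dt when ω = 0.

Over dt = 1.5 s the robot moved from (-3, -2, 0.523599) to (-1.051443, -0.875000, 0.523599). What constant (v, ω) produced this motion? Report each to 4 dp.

v = 1.5000, ω = 0.0000

Δθ = 0.523599 − 0.523599 = 0.000000
ω = Δθ/dt = 0.000000/1.5 = 0.0000
ω = 0 → v = (Δx·cos θ + Δy·sin θ)/dt = 1.5000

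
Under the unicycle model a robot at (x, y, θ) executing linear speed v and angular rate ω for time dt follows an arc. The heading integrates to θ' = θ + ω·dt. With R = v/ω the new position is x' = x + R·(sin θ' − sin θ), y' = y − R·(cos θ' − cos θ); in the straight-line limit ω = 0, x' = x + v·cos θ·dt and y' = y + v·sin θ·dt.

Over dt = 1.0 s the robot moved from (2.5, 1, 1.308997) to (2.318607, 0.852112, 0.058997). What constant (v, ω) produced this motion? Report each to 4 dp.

Δθ = 0.058997 − 1.308997 = -1.250000
ω = Δθ/dt = -1.250000/1.0 = -1.2500
R = Δx/(sin θ' − sin θ) = 0.2000
v = R·ω = 0.2000·-1.2500 = -0.2500

v = -0.2500, ω = -1.2500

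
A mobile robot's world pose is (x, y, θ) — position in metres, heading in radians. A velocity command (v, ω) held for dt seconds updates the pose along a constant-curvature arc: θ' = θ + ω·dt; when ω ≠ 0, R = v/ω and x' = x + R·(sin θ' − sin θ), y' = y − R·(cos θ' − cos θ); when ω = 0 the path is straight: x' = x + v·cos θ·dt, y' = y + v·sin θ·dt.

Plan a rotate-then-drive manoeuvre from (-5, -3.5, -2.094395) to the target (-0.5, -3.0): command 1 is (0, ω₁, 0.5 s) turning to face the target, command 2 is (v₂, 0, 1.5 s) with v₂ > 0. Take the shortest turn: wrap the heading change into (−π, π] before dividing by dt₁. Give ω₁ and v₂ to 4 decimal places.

ω₁ = 4.4101, v₂ = 3.0185

heading to target = atan2(-3−-3.5, -0.5−-5) = 0.1107
Δθ = wrap(0.1107 − -2.0944) = 2.2051; ω₁ = Δθ/dt₁ = 4.4101
distance = √((-0.5−-5)² + (-3−-3.5)²) = 4.5277; v₂ = distance/dt₂ = 3.0185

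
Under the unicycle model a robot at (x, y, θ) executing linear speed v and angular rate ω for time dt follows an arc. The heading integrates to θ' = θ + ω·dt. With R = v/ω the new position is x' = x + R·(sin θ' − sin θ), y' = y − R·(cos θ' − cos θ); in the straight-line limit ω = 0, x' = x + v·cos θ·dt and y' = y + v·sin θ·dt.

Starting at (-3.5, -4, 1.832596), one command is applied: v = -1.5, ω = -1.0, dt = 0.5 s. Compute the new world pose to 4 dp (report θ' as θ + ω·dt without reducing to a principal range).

θ' = 1.8326 + -1.0·0.5 = 1.3326
R = v/ω = -1.5/-1.0 = 1.5000
x' = -3.5 + 1.5000·(sin 1.3326 − sin 1.8326) = -3.4912
y' = -4 − 1.5000·(cos 1.3326 − cos 1.8326) = -4.7422

(-3.4912, -4.7422, 1.3326)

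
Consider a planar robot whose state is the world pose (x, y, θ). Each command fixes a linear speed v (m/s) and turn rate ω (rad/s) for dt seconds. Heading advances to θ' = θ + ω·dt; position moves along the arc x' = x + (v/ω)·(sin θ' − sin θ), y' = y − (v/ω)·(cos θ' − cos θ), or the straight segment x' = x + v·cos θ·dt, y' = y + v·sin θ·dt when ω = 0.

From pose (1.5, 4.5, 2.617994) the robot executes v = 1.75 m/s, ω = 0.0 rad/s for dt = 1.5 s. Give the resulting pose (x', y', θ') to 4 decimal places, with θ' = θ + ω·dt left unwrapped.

(-0.7733, 5.8125, 2.6180)

θ' = 2.6180 + 0.0·1.5 = 2.6180
ω = 0 → straight: x' = 1.5 + 1.75·cos(2.6180)·1.5 = -0.7733
y' = 4.5 + 1.75·sin(2.6180)·1.5 = 5.8125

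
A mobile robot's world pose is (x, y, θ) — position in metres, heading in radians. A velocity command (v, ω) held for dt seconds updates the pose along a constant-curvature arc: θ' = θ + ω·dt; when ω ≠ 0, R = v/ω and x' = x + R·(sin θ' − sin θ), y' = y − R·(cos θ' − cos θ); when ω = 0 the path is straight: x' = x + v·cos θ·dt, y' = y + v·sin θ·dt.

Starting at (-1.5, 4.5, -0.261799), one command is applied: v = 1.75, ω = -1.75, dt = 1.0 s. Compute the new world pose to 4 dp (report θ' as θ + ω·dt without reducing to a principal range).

θ' = -0.2618 + -1.75·1.0 = -2.0118
R = v/ω = 1.75/-1.75 = -1.0000
x' = -1.5 + -1.0000·(sin -2.0118 − sin -0.2618) = -0.8545
y' = 4.5 − -1.0000·(cos -2.0118 − cos -0.2618) = 3.1072

(-0.8545, 3.1072, -2.0118)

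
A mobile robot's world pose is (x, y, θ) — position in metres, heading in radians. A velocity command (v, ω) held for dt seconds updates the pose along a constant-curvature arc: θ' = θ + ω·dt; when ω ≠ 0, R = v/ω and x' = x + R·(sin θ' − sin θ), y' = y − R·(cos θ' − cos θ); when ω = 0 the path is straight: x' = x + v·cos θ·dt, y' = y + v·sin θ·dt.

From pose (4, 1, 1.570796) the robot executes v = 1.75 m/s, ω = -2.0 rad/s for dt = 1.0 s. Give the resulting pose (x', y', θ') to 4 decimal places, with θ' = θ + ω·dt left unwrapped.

θ' = 1.5708 + -2.0·1.0 = -0.4292
R = v/ω = 1.75/-2.0 = -0.8750
x' = 4 + -0.8750·(sin -0.4292 − sin 1.5708) = 5.2391
y' = 1 − -0.8750·(cos -0.4292 − cos 1.5708) = 1.7956

(5.2391, 1.7956, -0.4292)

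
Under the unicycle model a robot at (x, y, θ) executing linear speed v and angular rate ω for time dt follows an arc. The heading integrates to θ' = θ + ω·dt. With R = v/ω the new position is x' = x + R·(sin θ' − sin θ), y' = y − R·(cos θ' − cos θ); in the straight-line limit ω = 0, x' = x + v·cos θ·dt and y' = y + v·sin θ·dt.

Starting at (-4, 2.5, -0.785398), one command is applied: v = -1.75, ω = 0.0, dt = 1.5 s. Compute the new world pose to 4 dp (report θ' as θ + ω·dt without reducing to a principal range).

θ' = -0.7854 + 0.0·1.5 = -0.7854
ω = 0 → straight: x' = -4 + -1.75·cos(-0.7854)·1.5 = -5.8562
y' = 2.5 + -1.75·sin(-0.7854)·1.5 = 4.3562

(-5.8562, 4.3562, -0.7854)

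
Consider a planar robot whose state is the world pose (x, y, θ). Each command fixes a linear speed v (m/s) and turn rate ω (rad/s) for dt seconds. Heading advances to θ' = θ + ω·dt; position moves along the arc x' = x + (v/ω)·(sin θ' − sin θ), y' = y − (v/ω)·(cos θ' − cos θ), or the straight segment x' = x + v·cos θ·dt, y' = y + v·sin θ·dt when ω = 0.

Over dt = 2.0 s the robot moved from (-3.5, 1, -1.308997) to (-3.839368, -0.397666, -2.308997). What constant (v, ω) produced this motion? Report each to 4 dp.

v = 0.7500, ω = -0.5000

Δθ = -2.308997 − -1.308997 = -1.000000
ω = Δθ/dt = -1.000000/2.0 = -0.5000
R = −Δy/(cos θ' − cos θ) = -1.5000
v = R·ω = -1.5000·-0.5000 = 0.7500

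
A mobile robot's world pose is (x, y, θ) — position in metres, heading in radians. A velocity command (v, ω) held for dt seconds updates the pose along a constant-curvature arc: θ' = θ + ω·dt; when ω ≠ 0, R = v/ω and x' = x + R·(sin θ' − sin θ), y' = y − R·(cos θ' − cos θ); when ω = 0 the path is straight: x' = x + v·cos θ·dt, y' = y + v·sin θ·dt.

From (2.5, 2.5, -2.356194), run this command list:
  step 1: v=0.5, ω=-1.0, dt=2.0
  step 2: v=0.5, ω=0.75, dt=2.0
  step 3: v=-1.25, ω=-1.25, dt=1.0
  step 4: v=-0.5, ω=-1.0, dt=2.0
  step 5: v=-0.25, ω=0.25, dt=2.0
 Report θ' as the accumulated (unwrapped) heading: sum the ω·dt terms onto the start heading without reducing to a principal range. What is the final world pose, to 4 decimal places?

step 1: θ'=-4.3562 (R=-0.5000) → pose (1.6778, 2.6792, -4.3562)
step 2: θ'=-2.8562 (R=0.6667) → pose (0.8653, 3.0864, -2.8562)
step 3: θ'=-4.1062 (R=1.0000) → pose (1.9687, 2.6966, -4.1062)
step 4: θ'=-6.1062 (R=0.5000) → pose (1.6458, 1.9196, -6.1062)
step 5: θ'=-5.6062 (R=-1.0000) → pose (1.1954, 1.7146, -5.6062)

(1.1954, 1.7146, -5.6062)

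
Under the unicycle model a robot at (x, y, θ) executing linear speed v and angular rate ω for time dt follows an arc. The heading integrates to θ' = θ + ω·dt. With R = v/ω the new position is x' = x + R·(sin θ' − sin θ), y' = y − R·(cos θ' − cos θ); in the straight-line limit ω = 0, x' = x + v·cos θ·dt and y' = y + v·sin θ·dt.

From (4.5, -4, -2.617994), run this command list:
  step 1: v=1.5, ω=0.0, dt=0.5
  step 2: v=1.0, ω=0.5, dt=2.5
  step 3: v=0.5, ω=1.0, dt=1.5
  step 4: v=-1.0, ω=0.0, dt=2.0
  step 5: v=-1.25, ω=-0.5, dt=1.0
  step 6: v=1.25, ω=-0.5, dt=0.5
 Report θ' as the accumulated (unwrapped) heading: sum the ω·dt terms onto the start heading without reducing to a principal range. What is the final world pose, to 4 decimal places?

step 1: θ'=-2.6180 (straight) → pose (3.8505, -4.3750, -2.6180)
step 2: θ'=-1.3680 (R=2.0000) → pose (2.8915, -6.5099, -1.3680)
step 3: θ'=0.1320 (R=0.5000) → pose (3.4470, -6.9048, 0.1320)
step 4: θ'=0.1320 (straight) → pose (1.4644, -7.1681, 0.1320)
step 5: θ'=-0.3680 (R=2.5000) → pose (0.2360, -7.0224, -0.3680)
step 6: θ'=-0.6180 (R=-2.5000) → pose (0.7852, -7.3175, -0.6180)

(0.7852, -7.3175, -0.6180)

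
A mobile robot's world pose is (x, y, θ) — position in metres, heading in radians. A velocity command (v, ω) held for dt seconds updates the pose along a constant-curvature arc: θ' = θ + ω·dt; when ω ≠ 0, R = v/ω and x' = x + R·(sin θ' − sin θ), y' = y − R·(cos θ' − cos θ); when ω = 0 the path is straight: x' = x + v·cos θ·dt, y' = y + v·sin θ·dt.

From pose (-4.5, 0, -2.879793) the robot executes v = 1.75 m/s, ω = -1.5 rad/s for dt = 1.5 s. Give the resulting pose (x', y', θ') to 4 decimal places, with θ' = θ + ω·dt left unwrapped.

θ' = -2.8798 + -1.5·1.5 = -5.1298
R = v/ω = 1.75/-1.5 = -1.1667
x' = -4.5 + -1.1667·(sin -5.1298 − sin -2.8798) = -5.8685
y' = 0 − -1.1667·(cos -5.1298 − cos -2.8798) = 1.5999

(-5.8685, 1.5999, -5.1298)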